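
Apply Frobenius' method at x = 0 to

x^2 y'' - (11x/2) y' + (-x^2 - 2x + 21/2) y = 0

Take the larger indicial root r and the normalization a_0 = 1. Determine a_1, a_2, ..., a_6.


Write in Frobenius form y'' + (p(x)/x) y' + (q(x)/x^2) y = 0:
  p(x) = -11/2,  q(x) = -x^2 - 2x + 21/2.
Indicial equation: r(r-1) + (-11/2) r + (21/2) = 0 -> roots r_1 = 7/2, r_2 = 3.
Take r = r_1 = 7/2. Let y(x) = x^r sum_{n>=0} a_n x^n with a_0 = 1.
Substitute y = x^r sum a_n x^n and match x^{r+n}. The recurrence is
  D(n) a_n - 2 a_{n-1} - 1 a_{n-2} = 0,  where D(n) = (r+n)(r+n-1) + (-11/2)(r+n) + (21/2).
  a_n = [2 a_{n-1} + 1 a_{n-2}] / D(n).
Since the indicial polynomial factors as (r - r_1)(r - r_2), D(n) = (r_1 + n - r_1)(r_1 + n - r_2) = n(n + 1/2).
Evaluating step by step (a_0 = 1):
  n = 1: D(1) = 1(1 + 1/2) = 3/2; numerator = 2(1) = 2; a_1 = (2)/(3/2) = 4/3
  n = 2: D(2) = 2(2 + 1/2) = 5; numerator = 2(4/3) + 1(1) = 11/3; a_2 = (11/3)/(5) = 11/15
  n = 3: D(3) = 3(3 + 1/2) = 21/2; numerator = 2(11/15) + 1(4/3) = 14/5; a_3 = (14/5)/(21/2) = 4/15
  n = 4: D(4) = 4(4 + 1/2) = 18; numerator = 2(4/15) + 1(11/15) = 19/15; a_4 = (19/15)/(18) = 19/270
  n = 5: D(5) = 5(5 + 1/2) = 55/2; numerator = 2(19/270) + 1(4/15) = 11/27; a_5 = (11/27)/(55/2) = 2/135
  n = 6: D(6) = 6(6 + 1/2) = 39; numerator = 2(2/135) + 1(19/270) = 1/10; a_6 = (1/10)/(39) = 1/390

r = 7/2; a_0 = 1; a_1 = 4/3; a_2 = 11/15; a_3 = 4/15; a_4 = 19/270; a_5 = 2/135; a_6 = 1/390


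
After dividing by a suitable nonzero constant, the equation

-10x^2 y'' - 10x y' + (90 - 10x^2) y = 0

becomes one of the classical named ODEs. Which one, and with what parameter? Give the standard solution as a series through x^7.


All three coefficients share the factor -10; dividing through by -10 gives  x^2 y'' + x y' + (x^2 - 9) y = 0.
This matches the Bessel equation x^2 y'' + x y' + (x^2 - nu^2) y = 0 with nu^2 = 9, so nu = 3; the solution bounded at x = 0 is J_3(x).
Frobenius at x = 0: indicial roots ±nu; for r = nu the recurrence k(k + 2nu) c_k = -c_{k-2} gives the standard series J_nu(x) = sum_{k>=0} (-1)^k / (k! (k+nu)!) (x/2)^(2k+nu). Evaluate the first 3 terms:
  k = 0: (-1)^0 / (0! * 3! * 2^3) x^3 = 1/(1*6*8) x^3 = (1/48) x^3
  k = 1: (-1)^1 / (1! * 4! * 2^5) x^5 = -1/(1*24*32) x^5 = (-1/768) x^5
  k = 2: (-1)^2 / (2! * 5! * 2^7) x^7 = 1/(2*120*128) x^7 = (1/30720) x^7
Hence J_3(x) = x^7/30720 - x^5/768 + x^3/48 + ....

J_3(x); series = x^7/30720 - x^5/768 + x^3/48


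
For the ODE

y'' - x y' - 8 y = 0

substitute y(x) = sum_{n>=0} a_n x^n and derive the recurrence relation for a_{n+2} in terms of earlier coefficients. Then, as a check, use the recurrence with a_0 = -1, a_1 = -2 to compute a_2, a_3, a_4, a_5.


Substitute y = sum_n a_n x^n.
y''(x) has coefficient (n+2)(n+1) a_{n+2} at x^n;
-x y'(x) has coefficient -n a_n at x^n (shift);
-8 y(x) has coefficient -8 a_n at x^n.
Matching x^n: (n+2)(n+1) a_{n+2} + (-n - 8) a_n = 0.
Thus a_{n+2} = (n + 8) / ((n+1)(n+2)) * a_n.

Check with a_0 = -1, a_1 = -2 (apply the recurrence for n = 0, 1, 2, 3): a_0 = -1, a_1 = -2, a_2 = -4, a_3 = -3, a_4 = -10/3, a_5 = -33/20.

a_(n+2) = (n + 8) / ((n+1)(n+2)) * a_n; check: a_0 = -1, a_1 = -2, a_2 = -4, a_3 = -3, a_4 = -10/3, a_5 = -33/20


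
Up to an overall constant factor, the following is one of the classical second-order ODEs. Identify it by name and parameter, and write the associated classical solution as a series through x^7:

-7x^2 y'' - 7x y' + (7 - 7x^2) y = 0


All three coefficients share the factor -7; dividing through by -7 gives  x^2 y'' + x y' + (x^2 - 1) y = 0.
This matches the Bessel equation x^2 y'' + x y' + (x^2 - nu^2) y = 0 with nu^2 = 1, so nu = 1; the solution bounded at x = 0 is J_1(x).
Frobenius at x = 0: indicial roots ±nu; for r = nu the recurrence k(k + 2nu) c_k = -c_{k-2} gives the standard series J_nu(x) = sum_{k>=0} (-1)^k / (k! (k+nu)!) (x/2)^(2k+nu). Evaluate the first 4 terms:
  k = 0: (-1)^0 / (0! * 1! * 2^1) x^1 = 1/(1*1*2) x^1 = (1/2) x^1
  k = 1: (-1)^1 / (1! * 2! * 2^3) x^3 = -1/(1*2*8) x^3 = (-1/16) x^3
  k = 2: (-1)^2 / (2! * 3! * 2^5) x^5 = 1/(2*6*32) x^5 = (1/384) x^5
  k = 3: (-1)^3 / (3! * 4! * 2^7) x^7 = -1/(6*24*128) x^7 = (-1/18432) x^7
Hence J_1(x) = -x^7/18432 + x^5/384 - x^3/16 + x/2 + ....

J_1(x); series = -x^7/18432 + x^5/384 - x^3/16 + x/2


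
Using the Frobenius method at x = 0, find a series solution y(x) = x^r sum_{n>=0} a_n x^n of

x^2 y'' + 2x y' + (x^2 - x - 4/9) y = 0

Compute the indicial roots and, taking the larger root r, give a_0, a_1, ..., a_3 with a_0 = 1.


Write in Frobenius form y'' + (p(x)/x) y' + (q(x)/x^2) y = 0:
  p(x) = 2,  q(x) = x^2 - x - 4/9.
Indicial equation: r(r-1) + (2) r + (-4/9) = 0 -> roots r_1 = 1/3, r_2 = -4/3.
Take r = r_1 = 1/3. Let y(x) = x^r sum_{n>=0} a_n x^n with a_0 = 1.
Substitute y = x^r sum a_n x^n and match x^{r+n}. The recurrence is
  D(n) a_n - 1 a_{n-1} + 1 a_{n-2} = 0,  where D(n) = (r+n)(r+n-1) + (2)(r+n) + (-4/9).
  a_n = [1 a_{n-1} - 1 a_{n-2}] / D(n).
Since the indicial polynomial factors as (r - r_1)(r - r_2), D(n) = (r_1 + n - r_1)(r_1 + n - r_2) = n(n + 5/3).
Evaluating step by step (a_0 = 1):
  n = 1: D(1) = 1(1 + 5/3) = 8/3; numerator = 1(1) = 1; a_1 = (1)/(8/3) = 3/8
  n = 2: D(2) = 2(2 + 5/3) = 22/3; numerator = 1(3/8) - 1(1) = -5/8; a_2 = (-5/8)/(22/3) = -15/176
  n = 3: D(3) = 3(3 + 5/3) = 14; numerator = 1(-15/176) - 1(3/8) = -81/176; a_3 = (-81/176)/(14) = -81/2464

r = 1/3; a_0 = 1; a_1 = 3/8; a_2 = -15/176; a_3 = -81/2464


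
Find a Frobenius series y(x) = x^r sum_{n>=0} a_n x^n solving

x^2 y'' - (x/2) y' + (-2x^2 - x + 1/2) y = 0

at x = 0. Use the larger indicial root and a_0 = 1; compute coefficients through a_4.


Write in Frobenius form y'' + (p(x)/x) y' + (q(x)/x^2) y = 0:
  p(x) = -1/2,  q(x) = -2x^2 - x + 1/2.
Indicial equation: r(r-1) + (-1/2) r + (1/2) = 0 -> roots r_1 = 1, r_2 = 1/2.
Take r = r_1 = 1. Let y(x) = x^r sum_{n>=0} a_n x^n with a_0 = 1.
Substitute y = x^r sum a_n x^n and match x^{r+n}. The recurrence is
  D(n) a_n - 1 a_{n-1} - 2 a_{n-2} = 0,  where D(n) = (r+n)(r+n-1) + (-1/2)(r+n) + (1/2).
  a_n = [1 a_{n-1} + 2 a_{n-2}] / D(n).
Since the indicial polynomial factors as (r - r_1)(r - r_2), D(n) = (r_1 + n - r_1)(r_1 + n - r_2) = n(n + 1/2).
Evaluating step by step (a_0 = 1):
  n = 1: D(1) = 1(1 + 1/2) = 3/2; numerator = 1(1) = 1; a_1 = (1)/(3/2) = 2/3
  n = 2: D(2) = 2(2 + 1/2) = 5; numerator = 1(2/3) + 2(1) = 8/3; a_2 = (8/3)/(5) = 8/15
  n = 3: D(3) = 3(3 + 1/2) = 21/2; numerator = 1(8/15) + 2(2/3) = 28/15; a_3 = (28/15)/(21/2) = 8/45
  n = 4: D(4) = 4(4 + 1/2) = 18; numerator = 1(8/45) + 2(8/15) = 56/45; a_4 = (56/45)/(18) = 28/405

r = 1; a_0 = 1; a_1 = 2/3; a_2 = 8/15; a_3 = 8/45; a_4 = 28/405


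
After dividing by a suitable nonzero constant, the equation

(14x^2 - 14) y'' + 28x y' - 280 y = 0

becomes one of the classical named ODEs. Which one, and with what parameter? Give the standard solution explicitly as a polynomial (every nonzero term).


All three coefficients share the factor -14; dividing through by -14 gives  (1 - x^2) y'' - 2x y' + 20 y = 0.
This matches the Legendre equation (1 - x^2) y'' - 2x y' + n(n+1) y = 0 (note the -2x y' term) with n(n+1) = 20, so n = 4; the polynomial solution is P_4(x).
With y = sum_k a_k x^k, matching x^k gives (k+2)(k+1) a_{k+2} = [k(k+1) - n(n+1)] a_k = (k - 4)(k + 5) a_k. The right side vanishes at k = 4, so the series with the parity of 4 terminates at degree 4.
Standard normalization (P_n(1) = 1): leading coefficient (2n)!/(2^n (n!)^2) = 40320/(16*576) = 35/8, so a_4 = 35/8. Work downward with a_k = (k+1)(k+2) a_{k+2} / ((k - 4)(k + 5)):
  a_2 = (3)(4)(35/8) / ((2 - 4)(2 + 5)) = (105/2)/(-14) = -15/4
  a_0 = (1)(2)(-15/4) / ((0 - 4)(0 + 5)) = (-15/2)/(-20) = 3/8
Hence P_4(x) = 35 x^4/8 - 15 x^2/4 + 3/8.

P_4(x); series = 35 x^4/8 - 15 x^2/4 + 3/8


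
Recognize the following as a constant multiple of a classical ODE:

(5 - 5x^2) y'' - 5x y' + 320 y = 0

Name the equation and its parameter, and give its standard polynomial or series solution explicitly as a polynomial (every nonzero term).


All three coefficients share the factor 5; dividing through by 5 gives  (1 - x^2) y'' - x y' + 64 y = 0.
This matches the Chebyshev equation (1 - x^2) y'' - x y' + n^2 y = 0 (note the -x y' term, not -2x y') with n^2 = 64, so n = 8; the polynomial solution is T_8(x).
With y = sum_k a_k x^k, matching x^k gives (k+2)(k+1) a_{k+2} = (k^2 - n^2) a_k = (k - 8)(k + 8) a_k. The right side vanishes at k = 8, so the series with the parity of 8 terminates at degree 8.
Standard normalization: leading coefficient of T_n is 2^(n-1), so a_8 = 2^7 = 128. Work downward with a_k = (k+1)(k+2) a_{k+2} / ((k - 8)(k + 8)):
  a_6 = (7)(8)(128) / ((6 - 8)(6 + 8)) = 7168/(-28) = -256
  a_4 = (5)(6)(-256) / ((4 - 8)(4 + 8)) = -7680/(-48) = 160
  a_2 = (3)(4)(160) / ((2 - 8)(2 + 8)) = 1920/(-60) = -32
  a_0 = (1)(2)(-32) / ((0 - 8)(0 + 8)) = -64/(-64) = 1
Hence T_8(x) = 128 x^8 - 256 x^6 + 160 x^4 - 32 x^2 + 1.

T_8(x); series = 128 x^8 - 256 x^6 + 160 x^4 - 32 x^2 + 1


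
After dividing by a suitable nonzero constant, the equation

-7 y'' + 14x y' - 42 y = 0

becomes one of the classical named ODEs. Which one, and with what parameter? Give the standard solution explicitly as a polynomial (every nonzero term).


All three coefficients share the factor -7; dividing through by -7 gives  y'' - 2x y' + 6 y = 0.
This matches the Hermite equation y'' - 2x y' + 2n y = 0 with 2n = 6, so n = 3; the polynomial solution is H_3(x).
With y = sum_k a_k x^k, matching x^k gives (k+2)(k+1) a_{k+2} = 2(k - n) a_k = 2(k - 3) a_k. The right side vanishes at k = 3, so the series with the parity of 3 terminates at degree 3.
Standard normalization: leading coefficient of H_n is 2^n, so a_3 = 2^3 = 8. Work downward with a_k = (k+1)(k+2) a_{k+2} / (2(k - n)):
  a_1 = (2)(3)(8) / (2(1 - 3)) = 48/(-4) = -12
Hence H_3(x) = 8 x^3 - 12 x.

H_3(x); series = 8 x^3 - 12 x


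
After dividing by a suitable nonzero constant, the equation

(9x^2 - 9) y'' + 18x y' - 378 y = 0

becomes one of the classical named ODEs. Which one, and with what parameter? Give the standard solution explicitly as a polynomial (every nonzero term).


All three coefficients share the factor -9; dividing through by -9 gives  (1 - x^2) y'' - 2x y' + 42 y = 0.
This matches the Legendre equation (1 - x^2) y'' - 2x y' + n(n+1) y = 0 (note the -2x y' term) with n(n+1) = 42, so n = 6; the polynomial solution is P_6(x).
With y = sum_k a_k x^k, matching x^k gives (k+2)(k+1) a_{k+2} = [k(k+1) - n(n+1)] a_k = (k - 6)(k + 7) a_k. The right side vanishes at k = 6, so the series with the parity of 6 terminates at degree 6.
Standard normalization (P_n(1) = 1): leading coefficient (2n)!/(2^n (n!)^2) = 479001600/(64*518400) = 231/16, so a_6 = 231/16. Work downward with a_k = (k+1)(k+2) a_{k+2} / ((k - 6)(k + 7)):
  a_4 = (5)(6)(231/16) / ((4 - 6)(4 + 7)) = (3465/8)/(-22) = -315/16
  a_2 = (3)(4)(-315/16) / ((2 - 6)(2 + 7)) = (-945/4)/(-36) = 105/16
  a_0 = (1)(2)(105/16) / ((0 - 6)(0 + 7)) = (105/8)/(-42) = -5/16
Hence P_6(x) = 231 x^6/16 - 315 x^4/16 + 105 x^2/16 - 5/16.

P_6(x); series = 231 x^6/16 - 315 x^4/16 + 105 x^2/16 - 5/16


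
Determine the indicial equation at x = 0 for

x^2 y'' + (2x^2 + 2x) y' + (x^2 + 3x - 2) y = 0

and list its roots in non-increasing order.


Divide by x^2 to reach normal form y'' + P_1(x) y' + P_2(x) y = 0 with P_1(x) = 2 + 2/x and P_2(x) = 1 + 3/x - 2/x^2.
x = 0 is a singular point because the y'-coefficient 2 + 2/x has a pole at x = 0 and the y-coefficient 1 + 3/x - 2/x^2 has a pole at x = 0.
It is a regular singular point because x P_1(x) = p(x) = 2x + 2 and x^2 P_2(x) = q(x) = x^2 + 3x - 2 are polynomials, hence analytic at x = 0.
p(0) = 2,  q(0) = -2.
Indicial equation: r(r-1) + p(0) r + q(0) = 0, i.e. r^2 + (p(0) - 1) r + q(0) = 0, i.e. r^2 + 1 r - 2 = 0.
Discriminant: (1)^2 - 4(-2) = 9, so r = (-1 ± 3)/2.
Solving: r_1 = 1, r_2 = -2.

indicial: r^2 + 1 r - 2 = 0; roots r_1 = 1, r_2 = -2


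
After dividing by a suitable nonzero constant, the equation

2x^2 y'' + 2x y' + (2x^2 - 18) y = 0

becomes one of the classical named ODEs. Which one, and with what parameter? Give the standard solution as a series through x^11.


All three coefficients share the factor 2; dividing through by 2 gives  x^2 y'' + x y' + (x^2 - 9) y = 0.
This matches the Bessel equation x^2 y'' + x y' + (x^2 - nu^2) y = 0 with nu^2 = 9, so nu = 3; the solution bounded at x = 0 is J_3(x).
Frobenius at x = 0: indicial roots ±nu; for r = nu the recurrence k(k + 2nu) c_k = -c_{k-2} gives the standard series J_nu(x) = sum_{k>=0} (-1)^k / (k! (k+nu)!) (x/2)^(2k+nu). Evaluate the first 5 terms:
  k = 0: (-1)^0 / (0! * 3! * 2^3) x^3 = 1/(1*6*8) x^3 = (1/48) x^3
  k = 1: (-1)^1 / (1! * 4! * 2^5) x^5 = -1/(1*24*32) x^5 = (-1/768) x^5
  k = 2: (-1)^2 / (2! * 5! * 2^7) x^7 = 1/(2*120*128) x^7 = (1/30720) x^7
  k = 3: (-1)^3 / (3! * 6! * 2^9) x^9 = -1/(6*720*512) x^9 = (-1/2211840) x^9
  k = 4: (-1)^4 / (4! * 7! * 2^11) x^11 = 1/(24*5040*2048) x^11 = (1/247726080) x^11
Hence J_3(x) = x^11/247726080 - x^9/2211840 + x^7/30720 - x^5/768 + x^3/48 + ....

J_3(x); series = x^11/247726080 - x^9/2211840 + x^7/30720 - x^5/768 + x^3/48


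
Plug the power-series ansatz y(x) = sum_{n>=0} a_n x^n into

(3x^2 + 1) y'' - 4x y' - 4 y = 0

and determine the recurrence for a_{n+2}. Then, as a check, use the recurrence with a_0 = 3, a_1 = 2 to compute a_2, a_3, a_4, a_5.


Substitute y = sum_n a_n x^n.
(1 + 3 x^2) y'' contributes (n+2)(n+1) a_{n+2} + 3 n(n-1) a_n at x^n.
-4 x y'(x) contributes -4 n a_n at x^n.
-4 y(x) contributes -4 a_n at x^n.
Matching x^n: (n+2)(n+1) a_{n+2} + (3 n(n-1) - 4 n - 4) a_n = 0.
Thus a_{n+2} = (-3 n(n-1) + 4 n + 4) / ((n+1)(n+2)) * a_n.

Check with a_0 = 3, a_1 = 2 (apply the recurrence for n = 0, 1, 2, 3): a_0 = 3, a_1 = 2, a_2 = 6, a_3 = 8/3, a_4 = 3, a_5 = -4/15.

a_(n+2) = (-3 n(n-1) + 4 n + 4) / ((n+1)(n+2)) * a_n; check: a_0 = 3, a_1 = 2, a_2 = 6, a_3 = 8/3, a_4 = 3, a_5 = -4/15


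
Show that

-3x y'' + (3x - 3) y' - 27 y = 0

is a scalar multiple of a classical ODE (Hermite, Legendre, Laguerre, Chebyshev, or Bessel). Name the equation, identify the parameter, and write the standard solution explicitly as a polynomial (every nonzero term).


All three coefficients share the factor -3; dividing through by -3 gives  x y'' + (1 - x) y' + 9 y = 0.
This matches the Laguerre equation x y'' + (1 - x) y' + n y = 0 with n = 9; the polynomial solution is L_9(x).
With y = sum_k a_k x^k, matching x^k gives (k+1)k a_{k+1} + (k+1) a_{k+1} - k a_k + n a_k = 0, i.e. (k+1)^2 a_{k+1} = (k - n) a_k = (k - 9) a_k. The right side vanishes at k = 9, so the series terminates at degree 9.
Standard normalization L_n(0) = 1 gives a_0 = 1. Work upward with a_{k+1} = (k - 9) a_k / (k+1)^2:
  a_1 = (0 - 9)(1) / 1^2 = -9/1 = -9
  a_2 = (1 - 9)(-9) / 2^2 = 72/4 = 18
  a_3 = (2 - 9)(18) / 3^2 = -126/9 = -14
  a_4 = (3 - 9)(-14) / 4^2 = 84/16 = 21/4
  a_5 = (4 - 9)(21/4) / 5^2 = (-105/4)/25 = -21/20
  a_6 = (5 - 9)(-21/20) / 6^2 = (21/5)/36 = 7/60
  a_7 = (6 - 9)(7/60) / 7^2 = (-7/20)/49 = -1/140
  a_8 = (7 - 9)(-1/140) / 8^2 = (1/70)/64 = 1/4480
  a_9 = (8 - 9)(1/4480) / 9^2 = (-1/4480)/81 = -1/362880
Hence L_9(x) = -x^9/362880 + x^8/4480 - x^7/140 + 7 x^6/60 - 21 x^5/20 + 21 x^4/4 - 14 x^3 + 18 x^2 - 9 x + 1.

L_9(x); series = -x^9/362880 + x^8/4480 - x^7/140 + 7 x^6/60 - 21 x^5/20 + 21 x^4/4 - 14 x^3 + 18 x^2 - 9 x + 1


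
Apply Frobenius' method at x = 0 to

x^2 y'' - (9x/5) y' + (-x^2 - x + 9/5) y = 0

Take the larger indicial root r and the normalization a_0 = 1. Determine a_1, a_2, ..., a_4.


Write in Frobenius form y'' + (p(x)/x) y' + (q(x)/x^2) y = 0:
  p(x) = -9/5,  q(x) = -x^2 - x + 9/5.
Indicial equation: r(r-1) + (-9/5) r + (9/5) = 0 -> roots r_1 = 9/5, r_2 = 1.
Take r = r_1 = 9/5. Let y(x) = x^r sum_{n>=0} a_n x^n with a_0 = 1.
Substitute y = x^r sum a_n x^n and match x^{r+n}. The recurrence is
  D(n) a_n - 1 a_{n-1} - 1 a_{n-2} = 0,  where D(n) = (r+n)(r+n-1) + (-9/5)(r+n) + (9/5).
  a_n = [1 a_{n-1} + 1 a_{n-2}] / D(n).
Since the indicial polynomial factors as (r - r_1)(r - r_2), D(n) = (r_1 + n - r_1)(r_1 + n - r_2) = n(n + 4/5).
Evaluating step by step (a_0 = 1):
  n = 1: D(1) = 1(1 + 4/5) = 9/5; numerator = 1(1) = 1; a_1 = (1)/(9/5) = 5/9
  n = 2: D(2) = 2(2 + 4/5) = 28/5; numerator = 1(5/9) + 1(1) = 14/9; a_2 = (14/9)/(28/5) = 5/18
  n = 3: D(3) = 3(3 + 4/5) = 57/5; numerator = 1(5/18) + 1(5/9) = 5/6; a_3 = (5/6)/(57/5) = 25/342
  n = 4: D(4) = 4(4 + 4/5) = 96/5; numerator = 1(25/342) + 1(5/18) = 20/57; a_4 = (20/57)/(96/5) = 25/1368

r = 9/5; a_0 = 1; a_1 = 5/9; a_2 = 5/18; a_3 = 25/342; a_4 = 25/1368


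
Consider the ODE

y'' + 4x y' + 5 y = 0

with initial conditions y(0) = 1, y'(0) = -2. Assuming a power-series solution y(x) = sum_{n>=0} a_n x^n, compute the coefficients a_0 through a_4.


Ansatz: y(x) = sum_{n>=0} a_n x^n, so y'(x) = sum_{n>=1} n a_n x^(n-1) and y''(x) = sum_{n>=2} n(n-1) a_n x^(n-2).
Substitute into P(x) y'' + Q(x) y' + R(x) y = 0 with P(x) = 1, Q(x) = 4x, R(x) = 5, and match powers of x.
Initial conditions: a_0 = 1, a_1 = -2.
Setting the coefficient of each power of x to zero and solving order by order (substituting the coefficients already found):
  x^0: 2 a_2 + 5 a_0 = 0  ->  2 a_2 = -5 a_0 = -5  ->  a_2 = -5/2
  x^1: 6 a_3 + 9 a_1 = 0  ->  6 a_3 = -9 a_1 = 18  ->  a_3 = 3
  x^2: 12 a_4 + 13 a_2 = 0  ->  12 a_4 = -13 a_2 = 65/2  ->  a_4 = 65/24
Truncated series: y(x) = 1 - 2 x - (5/2) x^2 + 3 x^3 + (65/24) x^4 + O(x^5).

a_0 = 1; a_1 = -2; a_2 = -5/2; a_3 = 3; a_4 = 65/24


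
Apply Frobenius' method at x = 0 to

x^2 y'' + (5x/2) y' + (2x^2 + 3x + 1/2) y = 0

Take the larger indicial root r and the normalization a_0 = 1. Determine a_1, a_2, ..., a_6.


Write in Frobenius form y'' + (p(x)/x) y' + (q(x)/x^2) y = 0:
  p(x) = 5/2,  q(x) = 2x^2 + 3x + 1/2.
Indicial equation: r(r-1) + (5/2) r + (1/2) = 0 -> roots r_1 = -1/2, r_2 = -1.
Take r = r_1 = -1/2. Let y(x) = x^r sum_{n>=0} a_n x^n with a_0 = 1.
Substitute y = x^r sum a_n x^n and match x^{r+n}. The recurrence is
  D(n) a_n + 3 a_{n-1} + 2 a_{n-2} = 0,  where D(n) = (r+n)(r+n-1) + (5/2)(r+n) + (1/2).
  a_n = [-3 a_{n-1} - 2 a_{n-2}] / D(n).
Since the indicial polynomial factors as (r - r_1)(r - r_2), D(n) = (r_1 + n - r_1)(r_1 + n - r_2) = n(n + 1/2).
Evaluating step by step (a_0 = 1):
  n = 1: D(1) = 1(1 + 1/2) = 3/2; numerator = -3(1) = -3; a_1 = (-3)/(3/2) = -2
  n = 2: D(2) = 2(2 + 1/2) = 5; numerator = -3(-2) - 2(1) = 4; a_2 = (4)/(5) = 4/5
  n = 3: D(3) = 3(3 + 1/2) = 21/2; numerator = -3(4/5) - 2(-2) = 8/5; a_3 = (8/5)/(21/2) = 16/105
  n = 4: D(4) = 4(4 + 1/2) = 18; numerator = -3(16/105) - 2(4/5) = -72/35; a_4 = (-72/35)/(18) = -4/35
  n = 5: D(5) = 5(5 + 1/2) = 55/2; numerator = -3(-4/35) - 2(16/105) = 4/105; a_5 = (4/105)/(55/2) = 8/5775
  n = 6: D(6) = 6(6 + 1/2) = 39; numerator = -3(8/5775) - 2(-4/35) = 432/1925; a_6 = (432/1925)/(39) = 144/25025

r = -1/2; a_0 = 1; a_1 = -2; a_2 = 4/5; a_3 = 16/105; a_4 = -4/35; a_5 = 8/5775; a_6 = 144/25025


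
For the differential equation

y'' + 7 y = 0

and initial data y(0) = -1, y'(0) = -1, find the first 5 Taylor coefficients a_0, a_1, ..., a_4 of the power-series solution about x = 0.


Ansatz: y(x) = sum_{n>=0} a_n x^n, so y'(x) = sum_{n>=1} n a_n x^(n-1) and y''(x) = sum_{n>=2} n(n-1) a_n x^(n-2).
Substitute into P(x) y'' + Q(x) y' + R(x) y = 0 with P(x) = 1, Q(x) = 0, R(x) = 7, and match powers of x.
Initial conditions: a_0 = -1, a_1 = -1.
Setting the coefficient of each power of x to zero and solving order by order (substituting the coefficients already found):
  x^0: 2 a_2 + 7 a_0 = 0  ->  2 a_2 = -7 a_0 = 7  ->  a_2 = 7/2
  x^1: 6 a_3 + 7 a_1 = 0  ->  6 a_3 = -7 a_1 = 7  ->  a_3 = 7/6
  x^2: 12 a_4 + 7 a_2 = 0  ->  12 a_4 = -7 a_2 = -49/2  ->  a_4 = -49/24
Truncated series: y(x) = -1 - x + (7/2) x^2 + (7/6) x^3 - (49/24) x^4 + O(x^5).

a_0 = -1; a_1 = -1; a_2 = 7/2; a_3 = 7/6; a_4 = -49/24


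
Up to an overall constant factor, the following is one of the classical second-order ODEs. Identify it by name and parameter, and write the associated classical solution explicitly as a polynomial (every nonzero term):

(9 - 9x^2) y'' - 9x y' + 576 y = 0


All three coefficients share the factor 9; dividing through by 9 gives  (1 - x^2) y'' - x y' + 64 y = 0.
This matches the Chebyshev equation (1 - x^2) y'' - x y' + n^2 y = 0 (note the -x y' term, not -2x y') with n^2 = 64, so n = 8; the polynomial solution is T_8(x).
With y = sum_k a_k x^k, matching x^k gives (k+2)(k+1) a_{k+2} = (k^2 - n^2) a_k = (k - 8)(k + 8) a_k. The right side vanishes at k = 8, so the series with the parity of 8 terminates at degree 8.
Standard normalization: leading coefficient of T_n is 2^(n-1), so a_8 = 2^7 = 128. Work downward with a_k = (k+1)(k+2) a_{k+2} / ((k - 8)(k + 8)):
  a_6 = (7)(8)(128) / ((6 - 8)(6 + 8)) = 7168/(-28) = -256
  a_4 = (5)(6)(-256) / ((4 - 8)(4 + 8)) = -7680/(-48) = 160
  a_2 = (3)(4)(160) / ((2 - 8)(2 + 8)) = 1920/(-60) = -32
  a_0 = (1)(2)(-32) / ((0 - 8)(0 + 8)) = -64/(-64) = 1
Hence T_8(x) = 128 x^8 - 256 x^6 + 160 x^4 - 32 x^2 + 1.

T_8(x); series = 128 x^8 - 256 x^6 + 160 x^4 - 32 x^2 + 1


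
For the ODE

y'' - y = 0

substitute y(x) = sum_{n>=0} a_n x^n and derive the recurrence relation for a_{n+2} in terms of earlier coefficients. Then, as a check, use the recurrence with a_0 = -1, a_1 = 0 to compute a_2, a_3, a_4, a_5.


Substitute y = sum_n a_n x^n into y'' + (const) y = 0.
y''(x) = sum_{n>=0} (n+2)(n+1) a_{n+2} x^n.
The ODE becomes sum_n [(n+2)(n+1) a_{n+2} - 1 a_n] x^n = 0.
Setting each coefficient to zero gives the recurrence:
  (n+2)(n+1) a_{n+2} - 1 a_n = 0,
  a_{n+2} = 1 / ((n+1)(n+2)) a_n.

Check with a_0 = -1, a_1 = 0 (apply the recurrence for n = 0, 1, 2, 3): a_0 = -1, a_1 = 0, a_2 = -1/2, a_3 = 0, a_4 = -1/24, a_5 = 0.

a_{n+2} = 1/((n+1)(n+2)) * a_n; check: a_0 = -1, a_1 = 0, a_2 = -1/2, a_3 = 0, a_4 = -1/24, a_5 = 0


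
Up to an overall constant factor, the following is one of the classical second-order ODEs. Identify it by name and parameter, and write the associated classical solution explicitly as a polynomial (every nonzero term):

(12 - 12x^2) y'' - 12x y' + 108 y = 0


All three coefficients share the factor 12; dividing through by 12 gives  (1 - x^2) y'' - x y' + 9 y = 0.
This matches the Chebyshev equation (1 - x^2) y'' - x y' + n^2 y = 0 (note the -x y' term, not -2x y') with n^2 = 9, so n = 3; the polynomial solution is T_3(x).
With y = sum_k a_k x^k, matching x^k gives (k+2)(k+1) a_{k+2} = (k^2 - n^2) a_k = (k - 3)(k + 3) a_k. The right side vanishes at k = 3, so the series with the parity of 3 terminates at degree 3.
Standard normalization: leading coefficient of T_n is 2^(n-1), so a_3 = 2^2 = 4. Work downward with a_k = (k+1)(k+2) a_{k+2} / ((k - 3)(k + 3)):
  a_1 = (2)(3)(4) / ((1 - 3)(1 + 3)) = 24/(-8) = -3
Hence T_3(x) = 4 x^3 - 3 x.

T_3(x); series = 4 x^3 - 3 x


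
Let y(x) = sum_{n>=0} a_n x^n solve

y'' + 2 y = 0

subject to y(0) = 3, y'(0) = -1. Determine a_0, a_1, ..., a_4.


Ansatz: y(x) = sum_{n>=0} a_n x^n, so y'(x) = sum_{n>=1} n a_n x^(n-1) and y''(x) = sum_{n>=2} n(n-1) a_n x^(n-2).
Substitute into P(x) y'' + Q(x) y' + R(x) y = 0 with P(x) = 1, Q(x) = 0, R(x) = 2, and match powers of x.
Initial conditions: a_0 = 3, a_1 = -1.
Setting the coefficient of each power of x to zero and solving order by order (substituting the coefficients already found):
  x^0: 2 a_2 + 2 a_0 = 0  ->  2 a_2 = -2 a_0 = -6  ->  a_2 = -3
  x^1: 6 a_3 + 2 a_1 = 0  ->  6 a_3 = -2 a_1 = 2  ->  a_3 = 1/3
  x^2: 12 a_4 + 2 a_2 = 0  ->  12 a_4 = -2 a_2 = 6  ->  a_4 = 1/2
Truncated series: y(x) = 3 - x - 3 x^2 + (1/3) x^3 + (1/2) x^4 + O(x^5).

a_0 = 3; a_1 = -1; a_2 = -3; a_3 = 1/3; a_4 = 1/2


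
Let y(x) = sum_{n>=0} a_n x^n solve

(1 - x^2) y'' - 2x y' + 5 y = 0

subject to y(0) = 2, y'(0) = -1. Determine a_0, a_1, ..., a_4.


Ansatz: y(x) = sum_{n>=0} a_n x^n, so y'(x) = sum_{n>=1} n a_n x^(n-1) and y''(x) = sum_{n>=2} n(n-1) a_n x^(n-2).
Substitute into P(x) y'' + Q(x) y' + R(x) y = 0 with P(x) = 1 - x^2, Q(x) = -2x, R(x) = 5, and match powers of x.
Initial conditions: a_0 = 2, a_1 = -1.
Setting the coefficient of each power of x to zero and solving order by order (substituting the coefficients already found):
  x^0: 2 a_2 + 5 a_0 = 0  ->  2 a_2 = -5 a_0 = -10  ->  a_2 = -5
  x^1: 6 a_3 + 3 a_1 = 0  ->  6 a_3 = -3 a_1 = 3  ->  a_3 = 1/2
  x^2: 12 a_4 - a_2 = 0  ->  12 a_4 = a_2 = -5  ->  a_4 = -5/12
Truncated series: y(x) = 2 - x - 5 x^2 + (1/2) x^3 - (5/12) x^4 + O(x^5).

a_0 = 2; a_1 = -1; a_2 = -5; a_3 = 1/2; a_4 = -5/12


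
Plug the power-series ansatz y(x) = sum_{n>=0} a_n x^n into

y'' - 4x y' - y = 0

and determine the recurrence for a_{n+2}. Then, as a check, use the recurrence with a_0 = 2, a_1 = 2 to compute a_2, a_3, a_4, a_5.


Substitute y = sum_n a_n x^n.
y''(x) has coefficient (n+2)(n+1) a_{n+2} at x^n;
-4 x y'(x) has coefficient -4 n a_n at x^n (shift);
-y(x) has coefficient -1 a_n at x^n.
Matching x^n: (n+2)(n+1) a_{n+2} + (-4n - 1) a_n = 0.
Thus a_{n+2} = (4n + 1) / ((n+1)(n+2)) * a_n.

Check with a_0 = 2, a_1 = 2 (apply the recurrence for n = 0, 1, 2, 3): a_0 = 2, a_1 = 2, a_2 = 1, a_3 = 5/3, a_4 = 3/4, a_5 = 13/12.

a_(n+2) = (4n + 1) / ((n+1)(n+2)) * a_n; check: a_0 = 2, a_1 = 2, a_2 = 1, a_3 = 5/3, a_4 = 3/4, a_5 = 13/12


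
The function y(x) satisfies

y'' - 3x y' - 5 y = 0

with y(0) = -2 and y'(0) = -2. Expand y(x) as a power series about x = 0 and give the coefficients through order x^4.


Ansatz: y(x) = sum_{n>=0} a_n x^n, so y'(x) = sum_{n>=1} n a_n x^(n-1) and y''(x) = sum_{n>=2} n(n-1) a_n x^(n-2).
Substitute into P(x) y'' + Q(x) y' + R(x) y = 0 with P(x) = 1, Q(x) = -3x, R(x) = -5, and match powers of x.
Initial conditions: a_0 = -2, a_1 = -2.
Setting the coefficient of each power of x to zero and solving order by order (substituting the coefficients already found):
  x^0: 2 a_2 - 5 a_0 = 0  ->  2 a_2 = 5 a_0 = -10  ->  a_2 = -5
  x^1: 6 a_3 - 8 a_1 = 0  ->  6 a_3 = 8 a_1 = -16  ->  a_3 = -8/3
  x^2: 12 a_4 - 11 a_2 = 0  ->  12 a_4 = 11 a_2 = -55  ->  a_4 = -55/12
Truncated series: y(x) = -2 - 2 x - 5 x^2 - (8/3) x^3 - (55/12) x^4 + O(x^5).

a_0 = -2; a_1 = -2; a_2 = -5; a_3 = -8/3; a_4 = -55/12


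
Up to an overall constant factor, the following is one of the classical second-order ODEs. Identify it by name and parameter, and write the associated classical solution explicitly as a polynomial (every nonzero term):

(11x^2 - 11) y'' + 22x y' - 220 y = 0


All three coefficients share the factor -11; dividing through by -11 gives  (1 - x^2) y'' - 2x y' + 20 y = 0.
This matches the Legendre equation (1 - x^2) y'' - 2x y' + n(n+1) y = 0 (note the -2x y' term) with n(n+1) = 20, so n = 4; the polynomial solution is P_4(x).
With y = sum_k a_k x^k, matching x^k gives (k+2)(k+1) a_{k+2} = [k(k+1) - n(n+1)] a_k = (k - 4)(k + 5) a_k. The right side vanishes at k = 4, so the series with the parity of 4 terminates at degree 4.
Standard normalization (P_n(1) = 1): leading coefficient (2n)!/(2^n (n!)^2) = 40320/(16*576) = 35/8, so a_4 = 35/8. Work downward with a_k = (k+1)(k+2) a_{k+2} / ((k - 4)(k + 5)):
  a_2 = (3)(4)(35/8) / ((2 - 4)(2 + 5)) = (105/2)/(-14) = -15/4
  a_0 = (1)(2)(-15/4) / ((0 - 4)(0 + 5)) = (-15/2)/(-20) = 3/8
Hence P_4(x) = 35 x^4/8 - 15 x^2/4 + 3/8.

P_4(x); series = 35 x^4/8 - 15 x^2/4 + 3/8


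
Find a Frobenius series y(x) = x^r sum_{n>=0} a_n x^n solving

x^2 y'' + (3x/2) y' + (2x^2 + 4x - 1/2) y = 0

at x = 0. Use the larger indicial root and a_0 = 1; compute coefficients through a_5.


Write in Frobenius form y'' + (p(x)/x) y' + (q(x)/x^2) y = 0:
  p(x) = 3/2,  q(x) = 2x^2 + 4x - 1/2.
Indicial equation: r(r-1) + (3/2) r + (-1/2) = 0 -> roots r_1 = 1/2, r_2 = -1.
Take r = r_1 = 1/2. Let y(x) = x^r sum_{n>=0} a_n x^n with a_0 = 1.
Substitute y = x^r sum a_n x^n and match x^{r+n}. The recurrence is
  D(n) a_n + 4 a_{n-1} + 2 a_{n-2} = 0,  where D(n) = (r+n)(r+n-1) + (3/2)(r+n) + (-1/2).
  a_n = [-4 a_{n-1} - 2 a_{n-2}] / D(n).
Since the indicial polynomial factors as (r - r_1)(r - r_2), D(n) = (r_1 + n - r_1)(r_1 + n - r_2) = n(n + 3/2).
Evaluating step by step (a_0 = 1):
  n = 1: D(1) = 1(1 + 3/2) = 5/2; numerator = -4(1) = -4; a_1 = (-4)/(5/2) = -8/5
  n = 2: D(2) = 2(2 + 3/2) = 7; numerator = -4(-8/5) - 2(1) = 22/5; a_2 = (22/5)/(7) = 22/35
  n = 3: D(3) = 3(3 + 3/2) = 27/2; numerator = -4(22/35) - 2(-8/5) = 24/35; a_3 = (24/35)/(27/2) = 16/315
  n = 4: D(4) = 4(4 + 3/2) = 22; numerator = -4(16/315) - 2(22/35) = -92/63; a_4 = (-92/63)/(22) = -46/693
  n = 5: D(5) = 5(5 + 3/2) = 65/2; numerator = -4(-46/693) - 2(16/315) = 568/3465; a_5 = (568/3465)/(65/2) = 1136/225225

r = 1/2; a_0 = 1; a_1 = -8/5; a_2 = 22/35; a_3 = 16/315; a_4 = -46/693; a_5 = 1136/225225


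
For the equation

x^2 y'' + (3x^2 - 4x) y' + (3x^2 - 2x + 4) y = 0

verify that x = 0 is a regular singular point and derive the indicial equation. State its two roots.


Divide by x^2 to reach normal form y'' + P_1(x) y' + P_2(x) y = 0 with P_1(x) = 3 - 4/x and P_2(x) = 3 - 2/x + 4/x^2.
x = 0 is a singular point because the y'-coefficient 3 - 4/x has a pole at x = 0 and the y-coefficient 3 - 2/x + 4/x^2 has a pole at x = 0.
It is a regular singular point because x P_1(x) = p(x) = 3x - 4 and x^2 P_2(x) = q(x) = 3x^2 - 2x + 4 are polynomials, hence analytic at x = 0.
p(0) = -4,  q(0) = 4.
Indicial equation: r(r-1) + p(0) r + q(0) = 0, i.e. r^2 + (p(0) - 1) r + q(0) = 0, i.e. r^2 - 5 r + 4 = 0.
Discriminant: (-5)^2 - 4(4) = 9, so r = (5 ± 3)/2.
Solving: r_1 = 4, r_2 = 1.

indicial: r^2 - 5 r + 4 = 0; roots r_1 = 4, r_2 = 1


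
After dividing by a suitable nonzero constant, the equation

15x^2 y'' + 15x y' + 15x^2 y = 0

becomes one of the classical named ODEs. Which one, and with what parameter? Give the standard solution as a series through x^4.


All three coefficients share the factor 15; dividing through by 15 gives  x^2 y'' + x y' + x^2 y = 0.
This matches the Bessel equation x^2 y'' + x y' + (x^2 - nu^2) y = 0 with nu^2 = 0, so nu = 0; the solution bounded at x = 0 is J_0(x).
Frobenius at x = 0: indicial roots ±nu; for r = nu the recurrence k(k + 2nu) c_k = -c_{k-2} gives the standard series J_nu(x) = sum_{k>=0} (-1)^k / (k! (k+nu)!) (x/2)^(2k+nu). Evaluate the first 3 terms:
  k = 0: (-1)^0 / (0! * 0! * 2^0) x^0 = 1/(1*1*1) x^0 = (1) x^0
  k = 1: (-1)^1 / (1! * 1! * 2^2) x^2 = -1/(1*1*4) x^2 = (-1/4) x^2
  k = 2: (-1)^2 / (2! * 2! * 2^4) x^4 = 1/(2*2*16) x^4 = (1/64) x^4
Hence J_0(x) = x^4/64 - x^2/4 + 1 + ....

J_0(x); series = x^4/64 - x^2/4 + 1


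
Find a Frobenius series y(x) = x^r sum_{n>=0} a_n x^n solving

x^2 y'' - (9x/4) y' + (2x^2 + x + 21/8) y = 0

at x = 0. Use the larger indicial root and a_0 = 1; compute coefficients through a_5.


Write in Frobenius form y'' + (p(x)/x) y' + (q(x)/x^2) y = 0:
  p(x) = -9/4,  q(x) = 2x^2 + x + 21/8.
Indicial equation: r(r-1) + (-9/4) r + (21/8) = 0 -> roots r_1 = 7/4, r_2 = 3/2.
Take r = r_1 = 7/4. Let y(x) = x^r sum_{n>=0} a_n x^n with a_0 = 1.
Substitute y = x^r sum a_n x^n and match x^{r+n}. The recurrence is
  D(n) a_n + 1 a_{n-1} + 2 a_{n-2} = 0,  where D(n) = (r+n)(r+n-1) + (-9/4)(r+n) + (21/8).
  a_n = [-1 a_{n-1} - 2 a_{n-2}] / D(n).
Since the indicial polynomial factors as (r - r_1)(r - r_2), D(n) = (r_1 + n - r_1)(r_1 + n - r_2) = n(n + 1/4).
Evaluating step by step (a_0 = 1):
  n = 1: D(1) = 1(1 + 1/4) = 5/4; numerator = -1(1) = -1; a_1 = (-1)/(5/4) = -4/5
  n = 2: D(2) = 2(2 + 1/4) = 9/2; numerator = -1(-4/5) - 2(1) = -6/5; a_2 = (-6/5)/(9/2) = -4/15
  n = 3: D(3) = 3(3 + 1/4) = 39/4; numerator = -1(-4/15) - 2(-4/5) = 28/15; a_3 = (28/15)/(39/4) = 112/585
  n = 4: D(4) = 4(4 + 1/4) = 17; numerator = -1(112/585) - 2(-4/15) = 40/117; a_4 = (40/117)/(17) = 40/1989
  n = 5: D(5) = 5(5 + 1/4) = 105/4; numerator = -1(40/1989) - 2(112/585) = -1336/3315; a_5 = (-1336/3315)/(105/4) = -5344/348075

r = 7/4; a_0 = 1; a_1 = -4/5; a_2 = -4/15; a_3 = 112/585; a_4 = 40/1989; a_5 = -5344/348075


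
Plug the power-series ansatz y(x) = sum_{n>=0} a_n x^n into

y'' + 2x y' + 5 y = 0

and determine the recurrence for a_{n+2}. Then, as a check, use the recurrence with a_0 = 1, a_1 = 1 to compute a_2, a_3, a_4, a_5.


Substitute y = sum_n a_n x^n.
y''(x) has coefficient (n+2)(n+1) a_{n+2} at x^n;
2 x y'(x) has coefficient 2 n a_n at x^n (shift);
5 y(x) has coefficient 5 a_n at x^n.
Matching x^n: (n+2)(n+1) a_{n+2} + (2n + 5) a_n = 0.
Thus a_{n+2} = (-2n - 5) / ((n+1)(n+2)) * a_n.

Check with a_0 = 1, a_1 = 1 (apply the recurrence for n = 0, 1, 2, 3): a_0 = 1, a_1 = 1, a_2 = -5/2, a_3 = -7/6, a_4 = 15/8, a_5 = 77/120.

a_(n+2) = (-2n - 5) / ((n+1)(n+2)) * a_n; check: a_0 = 1, a_1 = 1, a_2 = -5/2, a_3 = -7/6, a_4 = 15/8, a_5 = 77/120


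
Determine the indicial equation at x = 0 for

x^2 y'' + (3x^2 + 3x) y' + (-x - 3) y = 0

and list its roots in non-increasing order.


Divide by x^2 to reach normal form y'' + P_1(x) y' + P_2(x) y = 0 with P_1(x) = 3 + 3/x and P_2(x) = -1/x - 3/x^2.
x = 0 is a singular point because the y'-coefficient 3 + 3/x has a pole at x = 0 and the y-coefficient -1/x - 3/x^2 has a pole at x = 0.
It is a regular singular point because x P_1(x) = p(x) = 3x + 3 and x^2 P_2(x) = q(x) = -x - 3 are polynomials, hence analytic at x = 0.
p(0) = 3,  q(0) = -3.
Indicial equation: r(r-1) + p(0) r + q(0) = 0, i.e. r^2 + (p(0) - 1) r + q(0) = 0, i.e. r^2 + 2 r - 3 = 0.
Discriminant: (2)^2 - 4(-3) = 16, so r = (-2 ± 4)/2.
Solving: r_1 = 1, r_2 = -3.

indicial: r^2 + 2 r - 3 = 0; roots r_1 = 1, r_2 = -3


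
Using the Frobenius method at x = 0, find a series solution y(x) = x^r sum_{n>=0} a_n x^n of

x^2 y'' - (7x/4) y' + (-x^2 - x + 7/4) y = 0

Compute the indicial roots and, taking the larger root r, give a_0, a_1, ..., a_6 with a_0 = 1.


Write in Frobenius form y'' + (p(x)/x) y' + (q(x)/x^2) y = 0:
  p(x) = -7/4,  q(x) = -x^2 - x + 7/4.
Indicial equation: r(r-1) + (-7/4) r + (7/4) = 0 -> roots r_1 = 7/4, r_2 = 1.
Take r = r_1 = 7/4. Let y(x) = x^r sum_{n>=0} a_n x^n with a_0 = 1.
Substitute y = x^r sum a_n x^n and match x^{r+n}. The recurrence is
  D(n) a_n - 1 a_{n-1} - 1 a_{n-2} = 0,  where D(n) = (r+n)(r+n-1) + (-7/4)(r+n) + (7/4).
  a_n = [1 a_{n-1} + 1 a_{n-2}] / D(n).
Since the indicial polynomial factors as (r - r_1)(r - r_2), D(n) = (r_1 + n - r_1)(r_1 + n - r_2) = n(n + 3/4).
Evaluating step by step (a_0 = 1):
  n = 1: D(1) = 1(1 + 3/4) = 7/4; numerator = 1(1) = 1; a_1 = (1)/(7/4) = 4/7
  n = 2: D(2) = 2(2 + 3/4) = 11/2; numerator = 1(4/7) + 1(1) = 11/7; a_2 = (11/7)/(11/2) = 2/7
  n = 3: D(3) = 3(3 + 3/4) = 45/4; numerator = 1(2/7) + 1(4/7) = 6/7; a_3 = (6/7)/(45/4) = 8/105
  n = 4: D(4) = 4(4 + 3/4) = 19; numerator = 1(8/105) + 1(2/7) = 38/105; a_4 = (38/105)/(19) = 2/105
  n = 5: D(5) = 5(5 + 3/4) = 115/4; numerator = 1(2/105) + 1(8/105) = 2/21; a_5 = (2/21)/(115/4) = 8/2415
  n = 6: D(6) = 6(6 + 3/4) = 81/2; numerator = 1(8/2415) + 1(2/105) = 18/805; a_6 = (18/805)/(81/2) = 4/7245

r = 7/4; a_0 = 1; a_1 = 4/7; a_2 = 2/7; a_3 = 8/105; a_4 = 2/105; a_5 = 8/2415; a_6 = 4/7245


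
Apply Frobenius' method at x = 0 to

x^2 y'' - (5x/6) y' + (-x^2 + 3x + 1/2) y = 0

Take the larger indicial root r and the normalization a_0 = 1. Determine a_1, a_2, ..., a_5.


Write in Frobenius form y'' + (p(x)/x) y' + (q(x)/x^2) y = 0:
  p(x) = -5/6,  q(x) = -x^2 + 3x + 1/2.
Indicial equation: r(r-1) + (-5/6) r + (1/2) = 0 -> roots r_1 = 3/2, r_2 = 1/3.
Take r = r_1 = 3/2. Let y(x) = x^r sum_{n>=0} a_n x^n with a_0 = 1.
Substitute y = x^r sum a_n x^n and match x^{r+n}. The recurrence is
  D(n) a_n + 3 a_{n-1} - 1 a_{n-2} = 0,  where D(n) = (r+n)(r+n-1) + (-5/6)(r+n) + (1/2).
  a_n = [-3 a_{n-1} + 1 a_{n-2}] / D(n).
Since the indicial polynomial factors as (r - r_1)(r - r_2), D(n) = (r_1 + n - r_1)(r_1 + n - r_2) = n(n + 7/6).
Evaluating step by step (a_0 = 1):
  n = 1: D(1) = 1(1 + 7/6) = 13/6; numerator = -3(1) = -3; a_1 = (-3)/(13/6) = -18/13
  n = 2: D(2) = 2(2 + 7/6) = 19/3; numerator = -3(-18/13) + 1(1) = 67/13; a_2 = (67/13)/(19/3) = 201/247
  n = 3: D(3) = 3(3 + 7/6) = 25/2; numerator = -3(201/247) + 1(-18/13) = -945/247; a_3 = (-945/247)/(25/2) = -378/1235
  n = 4: D(4) = 4(4 + 7/6) = 62/3; numerator = -3(-378/1235) + 1(201/247) = 2139/1235; a_4 = (2139/1235)/(62/3) = 207/2470
  n = 5: D(5) = 5(5 + 7/6) = 185/6; numerator = -3(207/2470) + 1(-378/1235) = -1377/2470; a_5 = (-1377/2470)/(185/6) = -4131/228475

r = 3/2; a_0 = 1; a_1 = -18/13; a_2 = 201/247; a_3 = -378/1235; a_4 = 207/2470; a_5 = -4131/228475


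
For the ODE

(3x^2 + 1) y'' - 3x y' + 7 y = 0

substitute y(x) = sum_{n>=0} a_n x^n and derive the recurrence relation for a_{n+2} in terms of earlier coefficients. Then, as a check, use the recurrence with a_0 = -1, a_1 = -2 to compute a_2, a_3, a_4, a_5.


Substitute y = sum_n a_n x^n.
(1 + 3 x^2) y'' contributes (n+2)(n+1) a_{n+2} + 3 n(n-1) a_n at x^n.
-3 x y'(x) contributes -3 n a_n at x^n.
7 y(x) contributes 7 a_n at x^n.
Matching x^n: (n+2)(n+1) a_{n+2} + (3 n(n-1) - 3 n + 7) a_n = 0.
Thus a_{n+2} = (-3 n(n-1) + 3 n - 7) / ((n+1)(n+2)) * a_n.

Check with a_0 = -1, a_1 = -2 (apply the recurrence for n = 0, 1, 2, 3): a_0 = -1, a_1 = -2, a_2 = 7/2, a_3 = 4/3, a_4 = -49/24, a_5 = -16/15.

a_(n+2) = (-3 n(n-1) + 3 n - 7) / ((n+1)(n+2)) * a_n; check: a_0 = -1, a_1 = -2, a_2 = 7/2, a_3 = 4/3, a_4 = -49/24, a_5 = -16/15


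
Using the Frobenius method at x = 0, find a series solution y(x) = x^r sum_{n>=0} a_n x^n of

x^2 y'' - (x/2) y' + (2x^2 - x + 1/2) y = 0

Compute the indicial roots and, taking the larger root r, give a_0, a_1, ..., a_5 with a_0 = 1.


Write in Frobenius form y'' + (p(x)/x) y' + (q(x)/x^2) y = 0:
  p(x) = -1/2,  q(x) = 2x^2 - x + 1/2.
Indicial equation: r(r-1) + (-1/2) r + (1/2) = 0 -> roots r_1 = 1, r_2 = 1/2.
Take r = r_1 = 1. Let y(x) = x^r sum_{n>=0} a_n x^n with a_0 = 1.
Substitute y = x^r sum a_n x^n and match x^{r+n}. The recurrence is
  D(n) a_n - 1 a_{n-1} + 2 a_{n-2} = 0,  where D(n) = (r+n)(r+n-1) + (-1/2)(r+n) + (1/2).
  a_n = [1 a_{n-1} - 2 a_{n-2}] / D(n).
Since the indicial polynomial factors as (r - r_1)(r - r_2), D(n) = (r_1 + n - r_1)(r_1 + n - r_2) = n(n + 1/2).
Evaluating step by step (a_0 = 1):
  n = 1: D(1) = 1(1 + 1/2) = 3/2; numerator = 1(1) = 1; a_1 = (1)/(3/2) = 2/3
  n = 2: D(2) = 2(2 + 1/2) = 5; numerator = 1(2/3) - 2(1) = -4/3; a_2 = (-4/3)/(5) = -4/15
  n = 3: D(3) = 3(3 + 1/2) = 21/2; numerator = 1(-4/15) - 2(2/3) = -8/5; a_3 = (-8/5)/(21/2) = -16/105
  n = 4: D(4) = 4(4 + 1/2) = 18; numerator = 1(-16/105) - 2(-4/15) = 8/21; a_4 = (8/21)/(18) = 4/189
  n = 5: D(5) = 5(5 + 1/2) = 55/2; numerator = 1(4/189) - 2(-16/105) = 44/135; a_5 = (44/135)/(55/2) = 8/675

r = 1; a_0 = 1; a_1 = 2/3; a_2 = -4/15; a_3 = -16/105; a_4 = 4/189; a_5 = 8/675


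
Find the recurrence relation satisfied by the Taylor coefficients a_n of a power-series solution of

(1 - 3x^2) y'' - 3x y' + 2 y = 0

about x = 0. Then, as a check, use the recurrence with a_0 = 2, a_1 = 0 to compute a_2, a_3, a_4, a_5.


Substitute y = sum_n a_n x^n.
(1 - 3 x^2) y'' contributes (n+2)(n+1) a_{n+2} - 3 n(n-1) a_n at x^n.
-3 x y'(x) contributes -3 n a_n at x^n.
2 y(x) contributes 2 a_n at x^n.
Matching x^n: (n+2)(n+1) a_{n+2} + (-3 n(n-1) - 3 n + 2) a_n = 0.
Thus a_{n+2} = (3 n(n-1) + 3 n - 2) / ((n+1)(n+2)) * a_n.

Check with a_0 = 2, a_1 = 0 (apply the recurrence for n = 0, 1, 2, 3): a_0 = 2, a_1 = 0, a_2 = -2, a_3 = 0, a_4 = -5/3, a_5 = 0.

a_(n+2) = (3 n(n-1) + 3 n - 2) / ((n+1)(n+2)) * a_n; check: a_0 = 2, a_1 = 0, a_2 = -2, a_3 = 0, a_4 = -5/3, a_5 = 0


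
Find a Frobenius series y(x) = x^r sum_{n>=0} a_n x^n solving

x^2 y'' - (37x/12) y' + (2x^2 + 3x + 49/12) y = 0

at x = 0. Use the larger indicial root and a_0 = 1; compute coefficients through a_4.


Write in Frobenius form y'' + (p(x)/x) y' + (q(x)/x^2) y = 0:
  p(x) = -37/12,  q(x) = 2x^2 + 3x + 49/12.
Indicial equation: r(r-1) + (-37/12) r + (49/12) = 0 -> roots r_1 = 7/3, r_2 = 7/4.
Take r = r_1 = 7/3. Let y(x) = x^r sum_{n>=0} a_n x^n with a_0 = 1.
Substitute y = x^r sum a_n x^n and match x^{r+n}. The recurrence is
  D(n) a_n + 3 a_{n-1} + 2 a_{n-2} = 0,  where D(n) = (r+n)(r+n-1) + (-37/12)(r+n) + (49/12).
  a_n = [-3 a_{n-1} - 2 a_{n-2}] / D(n).
Since the indicial polynomial factors as (r - r_1)(r - r_2), D(n) = (r_1 + n - r_1)(r_1 + n - r_2) = n(n + 7/12).
Evaluating step by step (a_0 = 1):
  n = 1: D(1) = 1(1 + 7/12) = 19/12; numerator = -3(1) = -3; a_1 = (-3)/(19/12) = -36/19
  n = 2: D(2) = 2(2 + 7/12) = 31/6; numerator = -3(-36/19) - 2(1) = 70/19; a_2 = (70/19)/(31/6) = 420/589
  n = 3: D(3) = 3(3 + 7/12) = 43/4; numerator = -3(420/589) - 2(-36/19) = 972/589; a_3 = (972/589)/(43/4) = 3888/25327
  n = 4: D(4) = 4(4 + 7/12) = 55/3; numerator = -3(3888/25327) - 2(420/589) = -47784/25327; a_4 = (-47784/25327)/(55/3) = -13032/126635

r = 7/3; a_0 = 1; a_1 = -36/19; a_2 = 420/589; a_3 = 3888/25327; a_4 = -13032/126635
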